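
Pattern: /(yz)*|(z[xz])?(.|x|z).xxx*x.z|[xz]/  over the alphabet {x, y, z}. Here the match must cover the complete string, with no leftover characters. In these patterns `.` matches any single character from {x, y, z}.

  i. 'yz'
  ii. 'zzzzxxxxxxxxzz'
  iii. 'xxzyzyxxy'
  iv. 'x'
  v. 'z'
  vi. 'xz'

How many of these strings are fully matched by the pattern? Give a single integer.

4

i → match
ii → match
iii → no match
iv → match
v → match
vi → no match
Total matched: 4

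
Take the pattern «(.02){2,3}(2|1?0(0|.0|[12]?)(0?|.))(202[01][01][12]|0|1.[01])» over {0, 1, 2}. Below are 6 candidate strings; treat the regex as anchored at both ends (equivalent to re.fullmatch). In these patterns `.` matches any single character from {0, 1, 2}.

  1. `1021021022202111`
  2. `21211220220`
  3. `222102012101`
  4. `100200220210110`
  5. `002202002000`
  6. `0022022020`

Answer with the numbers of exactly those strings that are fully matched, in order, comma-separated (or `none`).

1 → match
2. `21211220220` → no match
3. `222102012101` → no match
4 → no match
5. `002202002000` → match
6. `0022022020` → no match

1, 5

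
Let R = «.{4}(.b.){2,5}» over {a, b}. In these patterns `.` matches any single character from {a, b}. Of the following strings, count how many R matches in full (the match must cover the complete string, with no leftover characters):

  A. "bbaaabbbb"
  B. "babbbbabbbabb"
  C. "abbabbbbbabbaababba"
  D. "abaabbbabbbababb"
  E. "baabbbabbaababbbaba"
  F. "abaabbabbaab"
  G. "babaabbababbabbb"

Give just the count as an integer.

4

A → no match
B → match
C → match
D → no match
E → match
F → no match
G → match
Total matched: 4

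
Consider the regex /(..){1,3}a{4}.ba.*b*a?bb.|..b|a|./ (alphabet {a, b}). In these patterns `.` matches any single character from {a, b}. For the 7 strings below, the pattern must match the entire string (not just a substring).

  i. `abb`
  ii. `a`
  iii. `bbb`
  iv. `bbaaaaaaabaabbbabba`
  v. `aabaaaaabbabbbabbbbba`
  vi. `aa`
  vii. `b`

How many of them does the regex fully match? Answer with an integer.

6

i. `abb` → match
ii. `a` → match
iii. `bbb` → match
iv → match
v → match
vi. `aa` → no match
vii. `b` → match
Total matched: 6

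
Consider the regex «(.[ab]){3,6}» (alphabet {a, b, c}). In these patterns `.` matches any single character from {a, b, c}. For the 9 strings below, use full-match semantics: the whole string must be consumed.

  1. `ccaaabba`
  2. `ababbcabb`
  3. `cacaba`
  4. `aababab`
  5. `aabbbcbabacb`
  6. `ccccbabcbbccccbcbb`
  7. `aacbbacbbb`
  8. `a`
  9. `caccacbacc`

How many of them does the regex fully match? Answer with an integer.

2

1 → no match
2 → no match
3 → match
4 → no match
5 → no match
6 → no match
7 → match
8 → no match
9 → no match
Total matched: 2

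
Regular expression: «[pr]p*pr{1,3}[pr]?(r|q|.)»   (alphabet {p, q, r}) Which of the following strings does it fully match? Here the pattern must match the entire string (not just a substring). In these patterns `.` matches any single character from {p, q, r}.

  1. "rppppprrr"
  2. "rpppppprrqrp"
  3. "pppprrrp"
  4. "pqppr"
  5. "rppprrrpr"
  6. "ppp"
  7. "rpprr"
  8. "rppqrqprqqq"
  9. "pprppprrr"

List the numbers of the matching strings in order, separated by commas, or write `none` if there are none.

1, 3, 5, 7

1 → match
2 → no match
3 → match
4 → no match
5 → match
6 → no match
7 → match
8 → no match
9 → no match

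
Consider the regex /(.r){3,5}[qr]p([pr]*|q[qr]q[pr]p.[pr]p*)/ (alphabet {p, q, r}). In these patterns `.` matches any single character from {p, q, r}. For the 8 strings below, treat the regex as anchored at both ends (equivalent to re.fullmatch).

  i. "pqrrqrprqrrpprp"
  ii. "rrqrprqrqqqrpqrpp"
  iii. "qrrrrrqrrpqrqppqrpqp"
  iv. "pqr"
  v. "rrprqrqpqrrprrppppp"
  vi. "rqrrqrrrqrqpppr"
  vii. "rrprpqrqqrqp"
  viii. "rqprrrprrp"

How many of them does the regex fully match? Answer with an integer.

i → no match
ii → no match
iii → no match
iv. "pqr" → no match
v → no match
vi → no match
vii. "rrprpqrqqrqp" → no match
viii. "rqprrrprrp" → no match
Total matched: 0

0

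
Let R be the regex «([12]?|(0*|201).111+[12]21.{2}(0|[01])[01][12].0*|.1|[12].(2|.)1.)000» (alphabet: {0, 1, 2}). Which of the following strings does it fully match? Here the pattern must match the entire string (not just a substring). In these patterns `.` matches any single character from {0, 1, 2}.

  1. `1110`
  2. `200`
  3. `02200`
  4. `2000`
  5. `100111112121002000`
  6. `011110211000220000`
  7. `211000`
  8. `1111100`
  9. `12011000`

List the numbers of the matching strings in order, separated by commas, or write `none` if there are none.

1. `1110` → no match — must end with `000`
2. `200` → no match — must end with `000`
3. `02200` → no match — must end with `000`
4. `2000` → match
5 → no match
6 → no match
7. `211000` → no match
8. `1111100` → no match — must end with `000`
9. `12011000` → match

4, 9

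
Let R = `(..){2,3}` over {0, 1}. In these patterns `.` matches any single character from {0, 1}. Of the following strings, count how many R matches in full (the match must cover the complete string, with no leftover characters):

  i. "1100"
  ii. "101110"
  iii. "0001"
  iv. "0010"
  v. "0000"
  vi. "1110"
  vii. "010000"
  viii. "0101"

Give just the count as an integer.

i → match
ii → match
iii → match
iv → match
v → match
vi → match
vii → match
viii → match
Total matched: 8

8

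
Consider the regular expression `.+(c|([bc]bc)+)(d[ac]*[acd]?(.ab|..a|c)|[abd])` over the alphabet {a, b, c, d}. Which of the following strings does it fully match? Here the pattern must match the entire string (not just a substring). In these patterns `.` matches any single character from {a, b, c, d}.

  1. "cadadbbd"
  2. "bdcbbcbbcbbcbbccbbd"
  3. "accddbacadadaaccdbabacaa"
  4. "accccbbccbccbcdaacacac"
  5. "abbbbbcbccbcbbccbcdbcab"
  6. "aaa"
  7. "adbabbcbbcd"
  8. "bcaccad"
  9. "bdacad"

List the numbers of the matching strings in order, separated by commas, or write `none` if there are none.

4, 7

1. "cadadbbd" → no match
2 → no match
3 → no match
4 → match
5 → no match
6. "aaa" → no match
7. "adbabbcbbcd" → match
8. "bcaccad" → no match
9. "bdacad" → no match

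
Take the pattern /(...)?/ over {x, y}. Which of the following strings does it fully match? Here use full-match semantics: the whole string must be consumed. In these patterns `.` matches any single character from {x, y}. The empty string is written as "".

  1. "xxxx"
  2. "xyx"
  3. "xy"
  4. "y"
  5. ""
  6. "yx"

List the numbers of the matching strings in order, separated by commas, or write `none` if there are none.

1. "xxxx" → no match
2. "xyx" → match
3. "xy" → no match
4. "y" → no match
5. "" → match
6. "yx" → no match

2, 5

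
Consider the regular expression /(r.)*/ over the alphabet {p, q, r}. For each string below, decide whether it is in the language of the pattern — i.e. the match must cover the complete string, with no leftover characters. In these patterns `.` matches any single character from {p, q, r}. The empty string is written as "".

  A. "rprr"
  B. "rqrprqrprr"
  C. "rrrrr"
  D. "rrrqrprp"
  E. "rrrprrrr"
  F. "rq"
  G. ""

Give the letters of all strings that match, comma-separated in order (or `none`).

A → match
B → match
C → no match
D → match
E → match
F → match
G → match

A, B, D, E, F, G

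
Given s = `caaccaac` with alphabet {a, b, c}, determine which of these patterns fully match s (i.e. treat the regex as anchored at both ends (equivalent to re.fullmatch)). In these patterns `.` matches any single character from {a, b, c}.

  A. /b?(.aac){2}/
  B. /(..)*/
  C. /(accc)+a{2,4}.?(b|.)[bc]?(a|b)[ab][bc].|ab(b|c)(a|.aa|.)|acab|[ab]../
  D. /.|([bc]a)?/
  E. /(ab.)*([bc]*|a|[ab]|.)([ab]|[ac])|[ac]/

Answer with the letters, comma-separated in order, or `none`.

A, B

A → match
B → match
C → no match
D → no match
E → no match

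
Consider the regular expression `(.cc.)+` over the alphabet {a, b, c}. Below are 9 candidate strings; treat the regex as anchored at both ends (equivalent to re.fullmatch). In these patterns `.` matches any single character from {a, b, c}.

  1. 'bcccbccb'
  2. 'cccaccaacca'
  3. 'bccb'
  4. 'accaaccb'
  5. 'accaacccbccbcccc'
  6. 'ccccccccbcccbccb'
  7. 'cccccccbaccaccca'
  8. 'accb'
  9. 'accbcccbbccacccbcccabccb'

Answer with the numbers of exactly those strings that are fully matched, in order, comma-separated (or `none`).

1 → match
2 → no match
3 → match
4 → match
5 → match
6 → match
7 → match
8 → match
9 → match

1, 3, 4, 5, 6, 7, 8, 9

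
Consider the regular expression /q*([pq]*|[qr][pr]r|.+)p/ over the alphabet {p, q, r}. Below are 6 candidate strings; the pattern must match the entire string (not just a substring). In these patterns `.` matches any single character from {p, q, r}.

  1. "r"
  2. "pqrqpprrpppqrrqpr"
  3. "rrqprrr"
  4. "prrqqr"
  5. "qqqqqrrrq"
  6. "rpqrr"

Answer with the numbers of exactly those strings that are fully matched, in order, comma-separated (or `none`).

none

1 → no match — must end with "p"
2 → no match — must end with "p"
3 → no match — must end with "p"
4 → no match — must end with "p"
5 → no match — must end with "p"
6 → no match — must end with "p"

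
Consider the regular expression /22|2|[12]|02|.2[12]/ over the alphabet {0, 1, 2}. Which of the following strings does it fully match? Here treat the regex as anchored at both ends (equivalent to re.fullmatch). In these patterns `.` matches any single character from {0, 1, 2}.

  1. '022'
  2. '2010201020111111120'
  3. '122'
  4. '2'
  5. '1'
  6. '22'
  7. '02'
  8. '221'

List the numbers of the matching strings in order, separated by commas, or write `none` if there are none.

1 → match
2 → no match
3 → match
4 → match
5 → match
6 → match
7 → match
8 → match

1, 3, 4, 5, 6, 7, 8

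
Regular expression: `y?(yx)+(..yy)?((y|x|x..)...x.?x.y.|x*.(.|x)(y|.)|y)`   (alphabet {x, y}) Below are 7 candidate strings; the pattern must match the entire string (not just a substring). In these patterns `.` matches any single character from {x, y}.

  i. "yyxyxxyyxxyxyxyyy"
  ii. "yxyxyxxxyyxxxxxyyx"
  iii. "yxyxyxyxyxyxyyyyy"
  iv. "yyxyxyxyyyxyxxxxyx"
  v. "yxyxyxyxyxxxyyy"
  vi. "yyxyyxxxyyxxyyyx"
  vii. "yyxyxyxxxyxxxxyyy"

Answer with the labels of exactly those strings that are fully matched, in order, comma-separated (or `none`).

i, ii, iii, iv, v, vii

i → match
ii → match
iii → match
iv → match
v → match
vi → no match
vii → match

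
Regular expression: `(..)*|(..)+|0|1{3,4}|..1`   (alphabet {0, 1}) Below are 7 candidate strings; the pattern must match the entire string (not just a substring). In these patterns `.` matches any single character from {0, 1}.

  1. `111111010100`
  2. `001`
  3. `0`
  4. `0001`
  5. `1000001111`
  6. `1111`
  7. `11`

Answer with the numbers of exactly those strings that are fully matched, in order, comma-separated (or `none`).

1 → match
2 → match
3 → match
4 → match
5 → match
6 → match
7 → match

1, 2, 3, 4, 5, 6, 7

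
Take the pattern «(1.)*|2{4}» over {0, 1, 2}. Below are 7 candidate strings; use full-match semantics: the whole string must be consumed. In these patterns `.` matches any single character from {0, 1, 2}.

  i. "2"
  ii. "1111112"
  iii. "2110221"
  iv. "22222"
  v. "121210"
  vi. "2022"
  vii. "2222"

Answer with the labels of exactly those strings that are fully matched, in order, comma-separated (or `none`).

v, vii

i → no match
ii → no match
iii → no match
iv → no match
v → match
vi → no match
vii → match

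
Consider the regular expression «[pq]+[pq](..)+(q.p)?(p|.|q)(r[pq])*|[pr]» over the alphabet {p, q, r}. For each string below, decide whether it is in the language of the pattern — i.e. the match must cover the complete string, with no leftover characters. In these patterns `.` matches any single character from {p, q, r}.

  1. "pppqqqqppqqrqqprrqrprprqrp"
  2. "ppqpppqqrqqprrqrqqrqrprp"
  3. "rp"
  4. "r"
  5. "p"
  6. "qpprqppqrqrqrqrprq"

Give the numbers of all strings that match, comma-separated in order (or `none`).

1, 2, 4, 5, 6

1 → match
2 → match
3 → no match
4 → match
5 → match
6 → match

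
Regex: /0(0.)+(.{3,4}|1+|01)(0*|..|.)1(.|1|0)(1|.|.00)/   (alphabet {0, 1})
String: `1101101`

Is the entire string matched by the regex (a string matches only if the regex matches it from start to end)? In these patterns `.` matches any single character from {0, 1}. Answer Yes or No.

No

Every match must start with `00`, but `1101101` does not.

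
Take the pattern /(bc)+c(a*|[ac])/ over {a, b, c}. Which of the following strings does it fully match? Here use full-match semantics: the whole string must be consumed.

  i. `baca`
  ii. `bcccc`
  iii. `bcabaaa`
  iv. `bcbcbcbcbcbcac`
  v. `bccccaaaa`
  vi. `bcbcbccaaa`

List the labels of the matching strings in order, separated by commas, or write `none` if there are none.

i → no match — must start with `bc`
ii → no match
iii → no match
iv → no match
v → no match
vi → match

vi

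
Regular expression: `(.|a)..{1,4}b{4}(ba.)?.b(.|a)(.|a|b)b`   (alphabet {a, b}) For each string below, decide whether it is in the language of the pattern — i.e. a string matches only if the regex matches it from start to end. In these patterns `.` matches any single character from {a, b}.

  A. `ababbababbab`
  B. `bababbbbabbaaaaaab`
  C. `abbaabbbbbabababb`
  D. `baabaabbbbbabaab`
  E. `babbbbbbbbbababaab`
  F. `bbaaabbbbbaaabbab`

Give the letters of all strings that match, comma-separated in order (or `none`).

C, E, F

A. `ababbababbab` → no match
B → no match
C → match
D → no match
E → match
F → match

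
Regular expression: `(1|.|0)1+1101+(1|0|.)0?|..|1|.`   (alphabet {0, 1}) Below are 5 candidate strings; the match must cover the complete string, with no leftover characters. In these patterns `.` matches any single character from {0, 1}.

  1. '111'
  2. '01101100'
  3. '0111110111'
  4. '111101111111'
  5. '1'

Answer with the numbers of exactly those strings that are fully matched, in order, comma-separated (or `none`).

3, 4, 5

1. '111' → no match
2. '01101100' → no match
3. '0111110111' → match
4. '111101111111' → match
5. '1' → match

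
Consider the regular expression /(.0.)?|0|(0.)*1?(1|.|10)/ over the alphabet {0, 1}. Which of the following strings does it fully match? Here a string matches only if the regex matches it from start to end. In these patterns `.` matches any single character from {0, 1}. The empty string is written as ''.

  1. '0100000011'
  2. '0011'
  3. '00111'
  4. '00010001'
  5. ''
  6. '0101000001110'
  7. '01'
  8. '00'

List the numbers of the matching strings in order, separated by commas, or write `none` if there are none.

1, 2, 5, 6

1 → match
2 → match
3 → no match
4 → no match
5 → match
6 → match
7 → no match
8 → no match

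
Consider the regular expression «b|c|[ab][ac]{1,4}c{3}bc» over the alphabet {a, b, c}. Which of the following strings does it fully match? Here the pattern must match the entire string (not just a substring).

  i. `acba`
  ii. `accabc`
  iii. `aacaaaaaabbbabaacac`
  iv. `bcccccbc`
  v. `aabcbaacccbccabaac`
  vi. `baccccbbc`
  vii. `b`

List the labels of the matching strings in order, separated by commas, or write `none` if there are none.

i → no match
ii → no match
iii → no match
iv → match
v → no match
vi → no match
vii → match

iv, vii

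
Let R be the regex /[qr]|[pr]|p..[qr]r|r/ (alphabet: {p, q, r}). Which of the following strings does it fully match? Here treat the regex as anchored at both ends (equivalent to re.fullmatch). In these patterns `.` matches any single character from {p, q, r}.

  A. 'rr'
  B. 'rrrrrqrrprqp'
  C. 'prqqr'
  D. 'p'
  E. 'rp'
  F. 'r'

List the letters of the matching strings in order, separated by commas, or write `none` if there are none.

A → no match
B → no match
C → match
D → match
E → no match
F → match

C, D, F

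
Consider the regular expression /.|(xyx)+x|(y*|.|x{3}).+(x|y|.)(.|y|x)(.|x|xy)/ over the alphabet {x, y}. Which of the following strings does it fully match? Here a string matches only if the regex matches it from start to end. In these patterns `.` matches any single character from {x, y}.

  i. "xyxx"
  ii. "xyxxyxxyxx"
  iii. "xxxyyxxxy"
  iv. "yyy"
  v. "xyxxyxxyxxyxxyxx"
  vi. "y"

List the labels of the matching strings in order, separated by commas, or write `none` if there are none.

i → match
ii → match
iii → match
iv → no match
v → match
vi → match

i, ii, iii, v, vi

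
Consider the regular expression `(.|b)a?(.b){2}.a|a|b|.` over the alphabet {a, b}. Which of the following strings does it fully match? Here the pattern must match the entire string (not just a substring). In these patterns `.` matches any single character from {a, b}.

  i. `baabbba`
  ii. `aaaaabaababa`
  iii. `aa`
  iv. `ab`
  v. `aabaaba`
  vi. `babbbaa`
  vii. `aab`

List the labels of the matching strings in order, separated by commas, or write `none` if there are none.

i → no match
ii → no match
iii → no match
iv → no match
v → no match
vi → match
vii → no match

vi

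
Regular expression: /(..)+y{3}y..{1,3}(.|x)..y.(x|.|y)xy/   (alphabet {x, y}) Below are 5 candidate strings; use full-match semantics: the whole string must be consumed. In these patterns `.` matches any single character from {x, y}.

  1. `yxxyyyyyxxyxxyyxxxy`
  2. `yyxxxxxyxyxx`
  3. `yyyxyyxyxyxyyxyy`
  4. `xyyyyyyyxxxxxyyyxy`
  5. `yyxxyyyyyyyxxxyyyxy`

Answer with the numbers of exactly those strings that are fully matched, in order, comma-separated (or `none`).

1 → match
2. `yyxxxxxyxyxx` → no match — must end with `xy`
3 → no match — must end with `xy`
4 → match
5 → match

1, 4, 5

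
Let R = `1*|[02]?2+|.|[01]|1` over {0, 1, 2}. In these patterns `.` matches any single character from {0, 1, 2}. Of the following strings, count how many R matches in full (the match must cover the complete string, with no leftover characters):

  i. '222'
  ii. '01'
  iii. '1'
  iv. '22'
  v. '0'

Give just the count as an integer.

4

i → match
ii → no match
iii → match
iv → match
v → match
Total matched: 4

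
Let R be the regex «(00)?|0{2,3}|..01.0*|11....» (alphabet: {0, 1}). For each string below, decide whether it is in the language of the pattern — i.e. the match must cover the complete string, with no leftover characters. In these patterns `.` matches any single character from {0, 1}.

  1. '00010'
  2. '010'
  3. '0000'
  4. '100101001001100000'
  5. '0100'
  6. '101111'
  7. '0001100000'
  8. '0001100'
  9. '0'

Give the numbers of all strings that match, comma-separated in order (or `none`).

1, 7, 8

1 → match
2 → no match
3 → no match
4 → no match
5 → no match
6 → no match
7 → match
8 → match
9 → no match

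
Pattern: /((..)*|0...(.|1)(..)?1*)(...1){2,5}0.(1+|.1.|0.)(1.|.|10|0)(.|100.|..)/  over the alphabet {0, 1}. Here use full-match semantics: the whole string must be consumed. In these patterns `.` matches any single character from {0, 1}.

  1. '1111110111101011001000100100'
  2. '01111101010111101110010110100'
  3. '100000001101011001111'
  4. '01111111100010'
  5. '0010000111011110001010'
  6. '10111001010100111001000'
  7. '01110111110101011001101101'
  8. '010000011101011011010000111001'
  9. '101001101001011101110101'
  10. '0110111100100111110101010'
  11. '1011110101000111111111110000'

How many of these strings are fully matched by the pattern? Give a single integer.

1 → no match
2 → no match
3 → no match
4 → no match
5 → no match
6 → no match
7 → no match
8 → no match
9 → match
10 → match
11 → no match
Total matched: 2

2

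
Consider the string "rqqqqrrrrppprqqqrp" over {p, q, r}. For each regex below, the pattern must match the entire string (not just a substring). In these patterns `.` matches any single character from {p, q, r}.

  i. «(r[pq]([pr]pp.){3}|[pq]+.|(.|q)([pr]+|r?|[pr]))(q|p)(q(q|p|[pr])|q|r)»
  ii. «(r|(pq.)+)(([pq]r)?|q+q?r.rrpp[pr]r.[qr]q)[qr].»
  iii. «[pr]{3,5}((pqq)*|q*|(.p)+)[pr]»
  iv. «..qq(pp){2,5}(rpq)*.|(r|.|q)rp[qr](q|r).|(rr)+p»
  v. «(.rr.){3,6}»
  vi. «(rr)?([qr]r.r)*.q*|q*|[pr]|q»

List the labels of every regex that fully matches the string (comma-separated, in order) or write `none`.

ii

i → no match
ii → match
iii → no match
iv → no match
v → no match
vi → no match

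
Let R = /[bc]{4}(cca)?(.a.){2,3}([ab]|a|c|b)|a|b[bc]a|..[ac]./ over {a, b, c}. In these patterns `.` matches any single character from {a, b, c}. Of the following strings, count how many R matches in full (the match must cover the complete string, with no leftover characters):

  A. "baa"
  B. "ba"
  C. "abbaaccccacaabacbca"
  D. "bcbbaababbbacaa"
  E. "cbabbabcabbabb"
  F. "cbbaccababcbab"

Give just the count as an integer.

A → no match
B → no match
C → no match
D → no match
E → no match
F → no match
Total matched: 0

0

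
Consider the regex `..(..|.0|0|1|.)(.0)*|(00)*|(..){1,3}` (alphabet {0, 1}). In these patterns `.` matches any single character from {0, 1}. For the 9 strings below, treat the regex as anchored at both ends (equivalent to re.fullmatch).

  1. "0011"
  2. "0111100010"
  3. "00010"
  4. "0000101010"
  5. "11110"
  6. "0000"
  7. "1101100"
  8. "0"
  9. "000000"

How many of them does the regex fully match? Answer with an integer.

1 → match
2 → match
3 → match
4 → match
5 → match
6 → match
7 → no match
8 → no match
9 → match
Total matched: 7

7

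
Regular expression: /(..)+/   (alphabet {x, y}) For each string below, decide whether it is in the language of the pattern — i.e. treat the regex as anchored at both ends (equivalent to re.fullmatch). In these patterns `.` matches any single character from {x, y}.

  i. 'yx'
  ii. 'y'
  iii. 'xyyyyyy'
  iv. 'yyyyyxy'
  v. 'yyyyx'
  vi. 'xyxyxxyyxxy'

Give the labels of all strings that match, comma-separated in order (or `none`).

i → match
ii → no match
iii → no match
iv → no match
v → no match
vi → no match

i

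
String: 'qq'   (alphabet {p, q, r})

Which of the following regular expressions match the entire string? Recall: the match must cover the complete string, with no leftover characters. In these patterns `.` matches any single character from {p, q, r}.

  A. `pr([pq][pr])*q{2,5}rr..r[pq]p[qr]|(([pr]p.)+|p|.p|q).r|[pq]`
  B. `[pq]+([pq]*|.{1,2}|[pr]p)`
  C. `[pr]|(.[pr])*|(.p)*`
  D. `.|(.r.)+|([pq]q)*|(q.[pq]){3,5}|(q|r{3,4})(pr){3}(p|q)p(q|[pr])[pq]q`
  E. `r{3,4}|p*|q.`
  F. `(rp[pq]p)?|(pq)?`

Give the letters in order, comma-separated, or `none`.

B, D, E

A → no match
B → match
C → no match
D → match
E → match
F → no match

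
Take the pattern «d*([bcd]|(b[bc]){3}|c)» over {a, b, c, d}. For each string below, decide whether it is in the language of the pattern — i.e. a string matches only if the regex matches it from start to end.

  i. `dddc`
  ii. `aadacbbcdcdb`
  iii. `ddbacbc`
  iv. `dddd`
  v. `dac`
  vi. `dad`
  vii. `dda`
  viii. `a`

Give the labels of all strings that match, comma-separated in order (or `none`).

i → match
ii → no match
iii → no match
iv → match
v → no match
vi → no match
vii → no match
viii → no match

i, iv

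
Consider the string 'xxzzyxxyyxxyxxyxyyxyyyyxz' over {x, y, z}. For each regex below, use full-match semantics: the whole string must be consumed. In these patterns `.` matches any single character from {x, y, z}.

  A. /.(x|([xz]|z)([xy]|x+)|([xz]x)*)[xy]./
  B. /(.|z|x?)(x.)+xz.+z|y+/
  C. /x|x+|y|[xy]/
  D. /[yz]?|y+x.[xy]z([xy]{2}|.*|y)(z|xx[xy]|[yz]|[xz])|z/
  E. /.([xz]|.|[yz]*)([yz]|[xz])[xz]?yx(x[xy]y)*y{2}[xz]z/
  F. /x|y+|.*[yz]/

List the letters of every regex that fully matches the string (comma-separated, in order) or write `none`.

A → no match
B → no match
C → no match
D → no match
E → match
F → match

E, F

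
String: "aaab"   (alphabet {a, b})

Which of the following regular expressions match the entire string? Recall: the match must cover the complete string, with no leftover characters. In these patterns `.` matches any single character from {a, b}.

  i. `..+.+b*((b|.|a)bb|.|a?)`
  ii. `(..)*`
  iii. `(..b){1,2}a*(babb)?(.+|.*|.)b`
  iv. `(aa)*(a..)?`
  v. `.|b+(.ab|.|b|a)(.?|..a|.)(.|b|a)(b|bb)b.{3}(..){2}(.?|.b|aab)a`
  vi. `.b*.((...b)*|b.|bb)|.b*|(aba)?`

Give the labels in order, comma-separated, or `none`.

i, ii

i → match
ii → match
iii → no match
iv → no match
v → no match
vi → no match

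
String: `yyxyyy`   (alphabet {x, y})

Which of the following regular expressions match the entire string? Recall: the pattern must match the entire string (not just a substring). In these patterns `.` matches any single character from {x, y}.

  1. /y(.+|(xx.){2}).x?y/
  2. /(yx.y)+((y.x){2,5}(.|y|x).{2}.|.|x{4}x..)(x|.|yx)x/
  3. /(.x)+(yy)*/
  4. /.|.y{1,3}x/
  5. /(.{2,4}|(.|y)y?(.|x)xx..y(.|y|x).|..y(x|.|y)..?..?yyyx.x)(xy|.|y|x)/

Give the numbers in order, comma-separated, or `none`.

1 → match
2 → no match — must start with `yx`
3 → no match
4 → no match
5 → no match

1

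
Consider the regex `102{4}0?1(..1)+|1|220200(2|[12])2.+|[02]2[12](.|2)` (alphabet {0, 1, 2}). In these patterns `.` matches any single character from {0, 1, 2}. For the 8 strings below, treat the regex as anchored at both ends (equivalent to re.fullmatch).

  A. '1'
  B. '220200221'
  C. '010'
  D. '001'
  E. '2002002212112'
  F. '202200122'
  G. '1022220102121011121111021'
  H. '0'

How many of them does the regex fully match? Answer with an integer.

A → match
B → match
C → no match
D → no match
E → no match
F → no match
G → no match
H → no match
Total matched: 2

2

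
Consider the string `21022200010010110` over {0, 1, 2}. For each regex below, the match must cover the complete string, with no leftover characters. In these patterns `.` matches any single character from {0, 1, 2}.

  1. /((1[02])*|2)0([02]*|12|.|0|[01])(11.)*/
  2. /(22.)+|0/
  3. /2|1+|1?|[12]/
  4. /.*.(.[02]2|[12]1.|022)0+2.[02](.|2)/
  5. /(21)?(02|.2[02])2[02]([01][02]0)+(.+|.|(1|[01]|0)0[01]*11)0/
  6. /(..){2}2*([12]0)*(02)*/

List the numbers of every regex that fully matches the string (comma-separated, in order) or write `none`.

5

1 → no match
2 → no match
3 → no match
4 → no match
5 → match
6 → no match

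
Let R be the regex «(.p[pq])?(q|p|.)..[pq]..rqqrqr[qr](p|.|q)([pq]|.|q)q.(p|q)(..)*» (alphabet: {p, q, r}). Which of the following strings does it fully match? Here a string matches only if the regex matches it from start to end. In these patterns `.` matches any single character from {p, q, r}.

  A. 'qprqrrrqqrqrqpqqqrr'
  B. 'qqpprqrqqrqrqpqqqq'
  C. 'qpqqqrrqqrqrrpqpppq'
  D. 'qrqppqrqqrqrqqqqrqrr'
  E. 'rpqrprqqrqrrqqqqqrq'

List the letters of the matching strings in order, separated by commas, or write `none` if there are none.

A → no match
B → match
C → no match
D → match
E → no match

B, D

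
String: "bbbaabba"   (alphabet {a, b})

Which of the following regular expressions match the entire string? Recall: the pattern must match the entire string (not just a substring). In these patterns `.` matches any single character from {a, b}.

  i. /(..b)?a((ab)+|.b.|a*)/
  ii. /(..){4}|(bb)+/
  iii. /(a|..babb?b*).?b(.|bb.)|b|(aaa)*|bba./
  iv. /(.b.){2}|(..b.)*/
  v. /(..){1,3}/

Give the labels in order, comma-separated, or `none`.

ii, iv

i → no match
ii → match
iii → no match
iv → match
v → no match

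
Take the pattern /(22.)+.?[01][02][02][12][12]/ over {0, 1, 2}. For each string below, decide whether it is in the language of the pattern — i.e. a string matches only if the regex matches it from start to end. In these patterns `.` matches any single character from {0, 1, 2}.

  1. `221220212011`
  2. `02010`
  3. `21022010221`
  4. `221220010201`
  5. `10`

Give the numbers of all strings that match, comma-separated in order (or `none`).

1

1 → match
2 → no match — must start with `22`
3 → no match — must start with `22`
4 → no match
5 → no match — must start with `22`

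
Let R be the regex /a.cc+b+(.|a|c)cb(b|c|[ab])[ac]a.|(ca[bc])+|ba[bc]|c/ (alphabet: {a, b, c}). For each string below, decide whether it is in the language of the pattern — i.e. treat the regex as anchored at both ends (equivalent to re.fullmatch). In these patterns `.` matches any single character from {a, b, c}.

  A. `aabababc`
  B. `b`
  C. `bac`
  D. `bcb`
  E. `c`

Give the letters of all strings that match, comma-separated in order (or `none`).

A. `aabababc` → no match
B. `b` → no match
C. `bac` → match
D. `bcb` → no match
E. `c` → match

C, E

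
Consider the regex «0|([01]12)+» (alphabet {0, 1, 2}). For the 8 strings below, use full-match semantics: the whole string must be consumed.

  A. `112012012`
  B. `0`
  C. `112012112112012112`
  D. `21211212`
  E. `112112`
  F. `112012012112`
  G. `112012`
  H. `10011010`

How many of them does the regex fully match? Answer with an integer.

6

A → match
B → match
C → match
D → no match
E → match
F → match
G → match
H → no match
Total matched: 6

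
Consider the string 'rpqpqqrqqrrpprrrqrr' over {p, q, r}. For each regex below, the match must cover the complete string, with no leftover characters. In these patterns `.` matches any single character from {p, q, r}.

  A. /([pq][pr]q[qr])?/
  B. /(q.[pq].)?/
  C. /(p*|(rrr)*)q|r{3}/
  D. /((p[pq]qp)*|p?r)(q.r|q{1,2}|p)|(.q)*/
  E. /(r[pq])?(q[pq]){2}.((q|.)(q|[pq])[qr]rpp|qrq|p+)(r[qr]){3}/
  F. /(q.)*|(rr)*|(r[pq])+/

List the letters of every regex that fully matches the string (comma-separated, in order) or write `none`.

A → no match
B → no match
C → no match
D → no match
E → match
F → no match

E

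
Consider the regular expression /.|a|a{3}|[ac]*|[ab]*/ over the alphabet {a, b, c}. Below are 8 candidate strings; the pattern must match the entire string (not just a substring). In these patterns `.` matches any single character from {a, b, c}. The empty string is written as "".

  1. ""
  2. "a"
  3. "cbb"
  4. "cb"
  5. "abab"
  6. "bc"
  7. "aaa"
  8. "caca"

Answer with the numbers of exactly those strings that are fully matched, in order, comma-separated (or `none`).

1, 2, 5, 7, 8

1 → match
2 → match
3 → no match
4 → no match
5 → match
6 → no match
7 → match
8 → match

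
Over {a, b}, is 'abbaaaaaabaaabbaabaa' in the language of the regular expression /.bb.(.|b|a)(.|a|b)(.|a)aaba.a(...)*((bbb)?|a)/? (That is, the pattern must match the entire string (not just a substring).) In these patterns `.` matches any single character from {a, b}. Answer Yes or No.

Yes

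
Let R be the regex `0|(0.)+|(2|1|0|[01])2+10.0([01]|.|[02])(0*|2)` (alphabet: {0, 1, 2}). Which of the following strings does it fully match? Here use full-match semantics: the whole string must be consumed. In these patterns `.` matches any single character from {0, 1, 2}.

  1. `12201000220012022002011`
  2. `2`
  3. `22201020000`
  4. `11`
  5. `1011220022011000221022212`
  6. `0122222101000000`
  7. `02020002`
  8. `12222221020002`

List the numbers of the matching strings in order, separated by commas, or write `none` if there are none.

1 → no match
2 → no match
3 → no match
4 → no match
5 → no match
6 → no match
7 → match
8 → no match

7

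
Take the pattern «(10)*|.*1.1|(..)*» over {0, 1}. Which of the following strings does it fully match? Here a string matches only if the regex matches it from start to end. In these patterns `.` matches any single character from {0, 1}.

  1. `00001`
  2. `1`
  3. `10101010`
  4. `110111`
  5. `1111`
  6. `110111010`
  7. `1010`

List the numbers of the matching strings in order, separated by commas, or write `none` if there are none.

3, 4, 5, 7

1 → no match
2 → no match
3 → match
4 → match
5 → match
6 → no match
7 → match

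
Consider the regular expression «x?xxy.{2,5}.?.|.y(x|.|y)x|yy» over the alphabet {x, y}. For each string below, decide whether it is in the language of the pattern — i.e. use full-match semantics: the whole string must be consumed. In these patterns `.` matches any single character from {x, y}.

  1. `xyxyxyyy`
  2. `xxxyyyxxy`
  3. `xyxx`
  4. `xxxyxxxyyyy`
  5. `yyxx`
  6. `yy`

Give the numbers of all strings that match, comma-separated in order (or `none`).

1. `xyxyxyyy` → no match
2. `xxxyyyxxy` → match
3. `xyxx` → match
4. `xxxyxxxyyyy` → match
5. `yyxx` → match
6. `yy` → match

2, 3, 4, 5, 6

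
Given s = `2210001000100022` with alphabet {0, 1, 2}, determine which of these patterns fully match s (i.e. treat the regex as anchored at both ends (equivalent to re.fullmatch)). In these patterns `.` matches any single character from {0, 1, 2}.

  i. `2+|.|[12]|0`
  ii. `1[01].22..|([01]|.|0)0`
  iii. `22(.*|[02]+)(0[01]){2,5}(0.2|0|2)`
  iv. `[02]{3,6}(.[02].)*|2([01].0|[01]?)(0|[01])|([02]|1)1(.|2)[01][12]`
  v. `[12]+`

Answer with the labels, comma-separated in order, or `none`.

iii

i → no match
ii → no match
iii → match
iv → no match
v → no match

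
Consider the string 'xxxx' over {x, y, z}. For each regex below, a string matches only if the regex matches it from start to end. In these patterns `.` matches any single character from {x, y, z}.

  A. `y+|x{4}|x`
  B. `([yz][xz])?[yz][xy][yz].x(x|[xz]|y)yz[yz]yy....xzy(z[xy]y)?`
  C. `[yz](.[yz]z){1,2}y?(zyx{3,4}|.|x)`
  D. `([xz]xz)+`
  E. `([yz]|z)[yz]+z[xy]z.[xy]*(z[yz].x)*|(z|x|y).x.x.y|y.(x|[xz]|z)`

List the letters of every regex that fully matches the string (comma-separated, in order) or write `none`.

A

A → match
B → no match
C → no match
D → no match — must end with 'xz'
E → no match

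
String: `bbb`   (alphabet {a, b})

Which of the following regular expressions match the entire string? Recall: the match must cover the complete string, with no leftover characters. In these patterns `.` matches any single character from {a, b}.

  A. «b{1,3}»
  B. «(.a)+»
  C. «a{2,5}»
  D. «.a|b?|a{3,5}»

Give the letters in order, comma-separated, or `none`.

A

A → match
B → no match — must end with `a`
C → no match — must start with `a`
D → no match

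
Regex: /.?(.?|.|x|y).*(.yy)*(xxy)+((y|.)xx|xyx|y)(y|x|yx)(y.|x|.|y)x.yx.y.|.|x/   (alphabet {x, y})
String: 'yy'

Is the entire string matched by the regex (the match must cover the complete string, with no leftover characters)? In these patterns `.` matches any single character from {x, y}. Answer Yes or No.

No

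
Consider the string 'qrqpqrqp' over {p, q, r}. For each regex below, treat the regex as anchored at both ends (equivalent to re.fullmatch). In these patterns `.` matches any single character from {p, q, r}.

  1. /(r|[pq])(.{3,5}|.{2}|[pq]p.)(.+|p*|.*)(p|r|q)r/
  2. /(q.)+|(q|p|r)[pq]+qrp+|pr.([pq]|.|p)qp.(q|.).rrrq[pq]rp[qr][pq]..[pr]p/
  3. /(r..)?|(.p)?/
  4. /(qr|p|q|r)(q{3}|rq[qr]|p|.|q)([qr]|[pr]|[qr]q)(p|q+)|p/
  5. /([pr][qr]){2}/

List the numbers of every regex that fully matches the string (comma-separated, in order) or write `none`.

2

1 → no match — must end with 'r'
2 → match
3 → no match
4 → no match
5 → no match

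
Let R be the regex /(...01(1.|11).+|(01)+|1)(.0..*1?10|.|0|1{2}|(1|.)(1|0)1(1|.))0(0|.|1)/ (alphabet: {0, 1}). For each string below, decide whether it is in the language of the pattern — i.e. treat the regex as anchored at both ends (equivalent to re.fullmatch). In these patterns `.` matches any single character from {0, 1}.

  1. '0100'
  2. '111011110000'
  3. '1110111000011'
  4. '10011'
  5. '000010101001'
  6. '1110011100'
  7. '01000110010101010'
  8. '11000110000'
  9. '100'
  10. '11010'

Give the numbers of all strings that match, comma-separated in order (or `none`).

1 → no match
2 → match
3 → no match
4 → no match
5 → no match
6 → no match
7 → no match
8 → no match
9 → no match
10 → no match

2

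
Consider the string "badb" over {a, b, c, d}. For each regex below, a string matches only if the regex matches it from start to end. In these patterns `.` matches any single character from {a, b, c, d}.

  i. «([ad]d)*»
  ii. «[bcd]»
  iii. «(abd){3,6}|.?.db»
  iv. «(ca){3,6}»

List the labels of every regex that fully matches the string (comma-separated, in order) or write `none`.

i → no match
ii → no match
iii → match
iv → no match — must start with "ca"

iii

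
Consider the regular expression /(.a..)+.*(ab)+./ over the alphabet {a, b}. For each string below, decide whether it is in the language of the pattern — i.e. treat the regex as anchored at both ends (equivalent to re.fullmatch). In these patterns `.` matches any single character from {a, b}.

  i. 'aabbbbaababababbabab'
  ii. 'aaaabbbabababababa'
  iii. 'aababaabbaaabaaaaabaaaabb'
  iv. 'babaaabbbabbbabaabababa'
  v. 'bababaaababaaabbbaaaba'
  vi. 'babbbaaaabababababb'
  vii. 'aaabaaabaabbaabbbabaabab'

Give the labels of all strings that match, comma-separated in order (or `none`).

ii, iii, iv, v, vi

i → no match
ii → match
iii → match
iv → match
v → match
vi → match
vii → no match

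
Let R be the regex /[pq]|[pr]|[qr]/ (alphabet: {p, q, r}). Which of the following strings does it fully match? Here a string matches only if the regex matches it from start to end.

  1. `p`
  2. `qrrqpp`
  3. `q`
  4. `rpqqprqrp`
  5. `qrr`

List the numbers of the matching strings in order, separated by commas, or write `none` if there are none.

1, 3

1 → match
2 → no match
3 → match
4 → no match
5 → no match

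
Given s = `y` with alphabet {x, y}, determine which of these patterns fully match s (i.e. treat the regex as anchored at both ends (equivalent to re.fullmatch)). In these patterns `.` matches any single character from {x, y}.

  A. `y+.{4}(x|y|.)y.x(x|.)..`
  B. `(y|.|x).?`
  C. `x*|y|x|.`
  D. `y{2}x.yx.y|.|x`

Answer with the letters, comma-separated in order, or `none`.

B, C, D

A → no match
B → match
C → match
D → match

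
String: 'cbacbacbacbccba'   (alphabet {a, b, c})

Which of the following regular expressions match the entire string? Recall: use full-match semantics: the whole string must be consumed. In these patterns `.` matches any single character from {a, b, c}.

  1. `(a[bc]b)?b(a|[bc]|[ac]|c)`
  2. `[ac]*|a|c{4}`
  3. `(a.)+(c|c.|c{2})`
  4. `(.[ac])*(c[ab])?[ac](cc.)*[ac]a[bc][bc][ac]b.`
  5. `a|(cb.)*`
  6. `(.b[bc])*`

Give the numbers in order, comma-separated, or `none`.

1 → no match
2 → no match
3 → no match — must start with 'a'
4 → no match
5 → match
6 → no match

5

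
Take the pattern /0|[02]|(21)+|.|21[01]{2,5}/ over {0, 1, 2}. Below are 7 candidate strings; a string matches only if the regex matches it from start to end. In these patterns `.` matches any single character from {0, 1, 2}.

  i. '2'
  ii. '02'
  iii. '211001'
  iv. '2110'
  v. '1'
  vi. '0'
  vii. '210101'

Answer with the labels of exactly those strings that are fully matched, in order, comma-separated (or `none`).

i, iii, iv, v, vi, vii

i → match
ii → no match
iii → match
iv → match
v → match
vi → match
vii → match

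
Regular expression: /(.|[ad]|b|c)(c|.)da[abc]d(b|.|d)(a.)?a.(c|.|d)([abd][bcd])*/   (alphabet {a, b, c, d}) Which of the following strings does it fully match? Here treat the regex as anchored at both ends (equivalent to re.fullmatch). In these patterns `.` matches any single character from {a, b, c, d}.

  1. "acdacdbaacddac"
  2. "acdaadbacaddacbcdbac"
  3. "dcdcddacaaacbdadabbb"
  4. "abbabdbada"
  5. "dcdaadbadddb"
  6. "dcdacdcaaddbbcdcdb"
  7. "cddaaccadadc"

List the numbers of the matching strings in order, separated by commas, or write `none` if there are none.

1, 2, 5, 6

1 → match
2 → match
3 → no match
4 → no match
5 → match
6 → match
7 → no match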